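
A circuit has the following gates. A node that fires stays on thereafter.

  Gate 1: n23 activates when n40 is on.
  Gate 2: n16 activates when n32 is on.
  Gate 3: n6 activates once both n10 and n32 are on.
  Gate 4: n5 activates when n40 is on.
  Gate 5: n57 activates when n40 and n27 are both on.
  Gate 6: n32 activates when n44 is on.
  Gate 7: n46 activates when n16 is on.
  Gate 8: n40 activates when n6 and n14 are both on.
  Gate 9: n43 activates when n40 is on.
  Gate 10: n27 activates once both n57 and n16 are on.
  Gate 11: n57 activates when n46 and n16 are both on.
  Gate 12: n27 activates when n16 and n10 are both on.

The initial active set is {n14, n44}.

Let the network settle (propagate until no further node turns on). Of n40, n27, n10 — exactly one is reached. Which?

n44 is on, so n32 activates (Gate 6).
Gate 2: n32 on → n16 on.
Gate 7: n16 on → n46 on.
n46 and n16 are on, so n57 activates (Gate 11).
n57 and n16 are on, so n27 activates (Gate 10).
n40 would need n6 and n14 (Gate 8), but n6 never turns on. No rule produces n10, and it is not given.

n27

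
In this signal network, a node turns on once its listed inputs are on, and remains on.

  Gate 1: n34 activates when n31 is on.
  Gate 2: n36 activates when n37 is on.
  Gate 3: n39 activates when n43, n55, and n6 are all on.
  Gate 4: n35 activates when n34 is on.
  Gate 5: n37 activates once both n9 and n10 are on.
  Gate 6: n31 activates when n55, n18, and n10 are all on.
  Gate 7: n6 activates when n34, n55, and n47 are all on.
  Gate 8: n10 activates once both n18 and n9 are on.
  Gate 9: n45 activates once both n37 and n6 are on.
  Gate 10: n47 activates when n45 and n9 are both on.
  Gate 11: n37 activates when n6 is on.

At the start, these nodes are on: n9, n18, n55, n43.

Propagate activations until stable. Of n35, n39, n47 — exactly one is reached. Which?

n35

Gate 8: n18 and n9 on → n10 on.
n55, n18, and n10 are on, so n31 activates (Gate 6).
n31 is on, so n34 activates (Gate 1).
n34 is on, so n35 activates (Gate 4).
n39 would need n43, n55, and n6 (Gate 3), but n6 never turns on. n47 would need n45 and n9 (Gate 10), but n45 never turns on.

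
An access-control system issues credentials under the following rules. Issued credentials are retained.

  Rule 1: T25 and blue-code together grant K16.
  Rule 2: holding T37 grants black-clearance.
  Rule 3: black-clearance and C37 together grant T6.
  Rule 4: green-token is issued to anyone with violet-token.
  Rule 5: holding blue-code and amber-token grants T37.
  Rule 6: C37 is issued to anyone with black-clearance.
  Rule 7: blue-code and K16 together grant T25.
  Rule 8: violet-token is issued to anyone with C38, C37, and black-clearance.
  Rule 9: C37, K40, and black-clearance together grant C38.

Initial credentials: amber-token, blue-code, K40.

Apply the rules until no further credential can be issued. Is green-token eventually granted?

Yes

Holding blue-code and amber-token grants T37 (Rule 5).
Holding T37 grants black-clearance (Rule 2).
Holding black-clearance grants C37 (Rule 6).
Holding C37, K40, and black-clearance grants C38 (Rule 9).
Holding C38, C37, and black-clearance grants violet-token (Rule 8).
Holding violet-token grants green-token (Rule 4).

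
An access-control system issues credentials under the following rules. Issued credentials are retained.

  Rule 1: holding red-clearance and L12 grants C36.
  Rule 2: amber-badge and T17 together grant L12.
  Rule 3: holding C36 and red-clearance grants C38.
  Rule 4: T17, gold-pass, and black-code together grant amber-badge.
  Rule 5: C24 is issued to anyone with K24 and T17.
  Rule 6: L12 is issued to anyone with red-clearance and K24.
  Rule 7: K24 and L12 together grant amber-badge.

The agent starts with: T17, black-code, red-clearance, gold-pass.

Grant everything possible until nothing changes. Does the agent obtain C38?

Yes

Holding T17, gold-pass, and black-code grants amber-badge (Rule 4).
Holding amber-badge and T17 grants L12 (Rule 2).
Holding red-clearance and L12 grants C36 (Rule 1).
Holding C36 and red-clearance grants C38 (Rule 3).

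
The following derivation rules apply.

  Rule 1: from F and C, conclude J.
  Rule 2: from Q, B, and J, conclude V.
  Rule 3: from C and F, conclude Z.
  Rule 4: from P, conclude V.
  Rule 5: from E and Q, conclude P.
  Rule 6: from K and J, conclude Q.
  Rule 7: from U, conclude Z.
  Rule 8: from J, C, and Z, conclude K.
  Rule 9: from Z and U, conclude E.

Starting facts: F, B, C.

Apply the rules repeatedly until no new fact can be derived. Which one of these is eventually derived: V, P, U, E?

V

From C and F, Rule 3 gives Z.
F and C hold, so J follows (Rule 1).
J, C, and Z hold, so K follows (Rule 8).
From K and J, Rule 6 gives Q.
Q, B, and J hold, so V follows (Rule 2).
No rule produces U, and it is not given. E would need Z and U (Rule 9), but U is never established. P would need E and Q (Rule 5), but E is never established.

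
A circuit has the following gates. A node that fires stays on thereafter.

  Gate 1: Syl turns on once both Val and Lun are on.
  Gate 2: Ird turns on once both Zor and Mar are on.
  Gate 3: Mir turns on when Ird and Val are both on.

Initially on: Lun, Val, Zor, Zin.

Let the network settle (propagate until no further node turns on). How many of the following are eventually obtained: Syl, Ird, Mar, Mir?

Val and Lun are on, so Syl turns on (Gate 1).
Syl: reached.
Ird would need Zor and Mar (Gate 2), but Mar never turns on.
No rule produces Mar, and it is not given.
Mir would need Ird and Val (Gate 3), but Ird never turns on.
Reached: Syl — 1 of the 4.

1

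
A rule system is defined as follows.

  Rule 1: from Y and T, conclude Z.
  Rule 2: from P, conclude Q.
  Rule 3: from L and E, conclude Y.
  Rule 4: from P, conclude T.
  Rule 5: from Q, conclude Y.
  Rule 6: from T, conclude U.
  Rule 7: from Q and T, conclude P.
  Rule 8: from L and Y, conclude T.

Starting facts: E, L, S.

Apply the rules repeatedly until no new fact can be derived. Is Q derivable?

Q would need P (Rule 2), but P is never established.

No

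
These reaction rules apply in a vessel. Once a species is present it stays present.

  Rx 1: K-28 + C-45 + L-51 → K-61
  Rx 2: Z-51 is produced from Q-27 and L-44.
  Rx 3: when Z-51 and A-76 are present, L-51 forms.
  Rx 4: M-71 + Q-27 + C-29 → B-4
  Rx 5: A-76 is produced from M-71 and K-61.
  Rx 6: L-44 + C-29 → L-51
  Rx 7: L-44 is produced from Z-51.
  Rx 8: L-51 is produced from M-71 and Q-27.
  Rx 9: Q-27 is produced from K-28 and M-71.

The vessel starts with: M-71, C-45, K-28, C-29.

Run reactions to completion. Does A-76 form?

Yes

K-28 and M-71 present → Q-27 forms (Rx 9).
M-71 and Q-27 present → L-51 forms (Rx 8).
K-28, C-45, and L-51 present → K-61 forms (Rx 1).
M-71 and K-61 present → A-76 forms (Rx 5).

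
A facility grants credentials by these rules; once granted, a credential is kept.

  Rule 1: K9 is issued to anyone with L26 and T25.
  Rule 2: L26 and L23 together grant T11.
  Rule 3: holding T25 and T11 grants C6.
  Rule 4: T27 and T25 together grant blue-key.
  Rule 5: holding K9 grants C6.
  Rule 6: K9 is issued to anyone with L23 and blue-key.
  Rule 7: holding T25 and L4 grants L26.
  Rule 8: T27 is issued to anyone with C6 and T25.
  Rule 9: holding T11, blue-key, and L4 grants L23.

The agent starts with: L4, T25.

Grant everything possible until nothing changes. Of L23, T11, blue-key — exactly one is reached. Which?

Holding T25 and L4 grants L26 (Rule 7).
Holding L26 and T25 grants K9 (Rule 1).
Holding K9 grants C6 (Rule 5).
Holding C6 and T25 grants T27 (Rule 8).
Holding T27 and T25 grants blue-key (Rule 4).
T11 would need L26 and L23 (Rule 2), but L23 is never granted. L23 would need T11, blue-key, and L4 (Rule 9), but T11 is never granted.

blue-key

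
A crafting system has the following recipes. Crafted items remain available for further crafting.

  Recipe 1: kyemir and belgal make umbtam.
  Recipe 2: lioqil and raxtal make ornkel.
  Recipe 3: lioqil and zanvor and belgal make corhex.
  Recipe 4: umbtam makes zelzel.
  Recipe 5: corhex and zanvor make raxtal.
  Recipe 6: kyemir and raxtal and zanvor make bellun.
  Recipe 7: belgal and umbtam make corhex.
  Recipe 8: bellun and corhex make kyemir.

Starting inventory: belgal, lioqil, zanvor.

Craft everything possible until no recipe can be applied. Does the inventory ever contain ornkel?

Yes

Using Recipe 3, lioqil, zanvor, and belgal make corhex.
corhex and zanvor → raxtal (Recipe 5).
Using Recipe 2, lioqil and raxtal make ornkel.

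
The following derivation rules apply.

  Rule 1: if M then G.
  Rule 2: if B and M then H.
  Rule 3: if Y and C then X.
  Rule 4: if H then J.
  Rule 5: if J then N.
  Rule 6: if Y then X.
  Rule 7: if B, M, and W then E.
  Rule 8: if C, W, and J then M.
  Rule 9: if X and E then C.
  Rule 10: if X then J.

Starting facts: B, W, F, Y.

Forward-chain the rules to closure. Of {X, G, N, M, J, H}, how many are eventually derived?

Y holds, so X follows (Rule 6).
X holds, so J follows (Rule 10).
From J, Rule 5 gives N.
X: reached.
G would need M (Rule 1), but M is never established.
N: reached.
M would need C, W, and J (Rule 8), but C is never established.
J: reached.
H would need B and M (Rule 2), but M is never established.
Reached: X, N, and J — 3 of the 6.

3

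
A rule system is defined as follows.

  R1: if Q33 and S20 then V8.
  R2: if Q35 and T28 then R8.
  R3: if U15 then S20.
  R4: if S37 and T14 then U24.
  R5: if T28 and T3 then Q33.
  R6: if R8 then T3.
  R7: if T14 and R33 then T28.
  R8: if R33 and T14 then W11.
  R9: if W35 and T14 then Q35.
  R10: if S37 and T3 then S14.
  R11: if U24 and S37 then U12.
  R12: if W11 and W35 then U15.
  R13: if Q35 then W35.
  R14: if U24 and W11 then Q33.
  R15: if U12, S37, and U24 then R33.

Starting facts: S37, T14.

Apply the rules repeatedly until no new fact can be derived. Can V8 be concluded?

No

V8 would need Q33 and S20 (R1), but S20 is never established.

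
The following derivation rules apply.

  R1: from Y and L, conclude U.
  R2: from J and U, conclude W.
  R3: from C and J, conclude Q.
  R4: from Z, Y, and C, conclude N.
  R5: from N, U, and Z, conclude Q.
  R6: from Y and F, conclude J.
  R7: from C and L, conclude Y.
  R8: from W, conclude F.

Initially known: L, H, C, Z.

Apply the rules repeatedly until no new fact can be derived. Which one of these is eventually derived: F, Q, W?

Q

C and L hold, so Y follows (R7).
From Z, Y, and C, R4 gives N.
Y and L hold, so U follows (R1).
N, U, and Z hold, so Q follows (R5).
W would need J and U (R2), but J is never established. F would need W (R8), but W is never established.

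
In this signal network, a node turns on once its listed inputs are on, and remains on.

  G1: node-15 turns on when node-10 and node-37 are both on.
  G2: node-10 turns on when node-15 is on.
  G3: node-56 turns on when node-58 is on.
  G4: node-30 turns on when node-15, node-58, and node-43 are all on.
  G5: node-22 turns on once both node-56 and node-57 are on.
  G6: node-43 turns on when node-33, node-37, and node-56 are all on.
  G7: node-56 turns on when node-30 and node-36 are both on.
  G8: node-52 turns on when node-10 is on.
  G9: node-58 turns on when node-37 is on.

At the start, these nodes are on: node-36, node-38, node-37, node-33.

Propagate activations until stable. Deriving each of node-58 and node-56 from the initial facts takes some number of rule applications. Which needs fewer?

node-58: node-37 is on, so node-58 turns on (G9). [1 rule application]
node-56: node-37 is on, so node-58 turns on (G9). node-58 is on, so node-56 turns on (G3). [2 rule applications]
node-58 needs fewer.

node-58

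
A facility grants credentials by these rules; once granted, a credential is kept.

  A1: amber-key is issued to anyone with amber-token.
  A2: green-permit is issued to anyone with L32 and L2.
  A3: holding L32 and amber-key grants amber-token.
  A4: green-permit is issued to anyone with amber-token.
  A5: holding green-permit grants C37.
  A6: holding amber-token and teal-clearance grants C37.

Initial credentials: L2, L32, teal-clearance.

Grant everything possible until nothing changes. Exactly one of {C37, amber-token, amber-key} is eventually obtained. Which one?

C37

Holding L32 and L2 grants green-permit (A2).
Holding green-permit grants C37 (A5).
amber-key would need amber-token (A1), but amber-token is never granted. amber-token would need L32 and amber-key (A3), but amber-key is never granted.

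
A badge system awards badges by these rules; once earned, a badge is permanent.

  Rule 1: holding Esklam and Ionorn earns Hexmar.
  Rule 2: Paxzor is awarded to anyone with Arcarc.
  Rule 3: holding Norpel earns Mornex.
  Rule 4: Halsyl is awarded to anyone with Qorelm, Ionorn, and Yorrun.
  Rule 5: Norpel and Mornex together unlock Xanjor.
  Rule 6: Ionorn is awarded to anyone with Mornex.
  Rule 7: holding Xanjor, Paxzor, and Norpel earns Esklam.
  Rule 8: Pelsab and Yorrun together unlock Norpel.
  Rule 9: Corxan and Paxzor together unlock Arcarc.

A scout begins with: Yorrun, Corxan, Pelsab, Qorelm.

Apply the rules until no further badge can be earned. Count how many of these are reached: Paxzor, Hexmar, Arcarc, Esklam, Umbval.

Paxzor would need Arcarc (Rule 2), but Arcarc is never earned.
Hexmar would need Esklam and Ionorn (Rule 1), but Esklam is never earned.
Arcarc would need Corxan and Paxzor (Rule 9), but Paxzor is never earned.
Esklam would need Xanjor, Paxzor, and Norpel (Rule 7), but Paxzor is never earned.
No rule produces Umbval, and it is not given.
None of the 5 are reached.

0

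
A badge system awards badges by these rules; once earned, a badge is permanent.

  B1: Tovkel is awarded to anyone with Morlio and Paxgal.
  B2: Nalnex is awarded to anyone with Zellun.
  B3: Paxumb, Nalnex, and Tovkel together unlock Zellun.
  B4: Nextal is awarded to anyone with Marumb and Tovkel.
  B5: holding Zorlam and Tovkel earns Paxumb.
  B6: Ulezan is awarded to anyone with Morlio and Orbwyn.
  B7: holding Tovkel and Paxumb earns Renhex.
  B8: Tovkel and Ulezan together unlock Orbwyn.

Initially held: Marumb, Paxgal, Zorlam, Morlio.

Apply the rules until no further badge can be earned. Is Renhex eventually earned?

Yes

With Morlio and Paxgal, Tovkel is earned (B1).
With Zorlam and Tovkel, Paxumb is earned (B5).
With Tovkel and Paxumb, Renhex is earned (B7).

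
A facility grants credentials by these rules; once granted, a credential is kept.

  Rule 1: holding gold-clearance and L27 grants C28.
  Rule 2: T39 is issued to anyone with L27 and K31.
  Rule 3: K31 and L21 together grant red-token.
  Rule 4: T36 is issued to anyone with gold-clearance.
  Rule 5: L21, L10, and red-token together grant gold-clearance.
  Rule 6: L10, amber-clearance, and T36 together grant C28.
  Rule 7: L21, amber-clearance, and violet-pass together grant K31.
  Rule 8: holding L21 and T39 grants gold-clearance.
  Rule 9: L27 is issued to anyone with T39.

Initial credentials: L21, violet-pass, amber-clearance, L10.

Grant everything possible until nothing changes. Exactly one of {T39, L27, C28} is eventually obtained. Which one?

C28

Holding L21, amber-clearance, and violet-pass grants K31 (Rule 7).
Holding K31 and L21 grants red-token (Rule 3).
Holding L21, L10, and red-token grants gold-clearance (Rule 5).
Holding gold-clearance grants T36 (Rule 4).
Holding L10, amber-clearance, and T36 grants C28 (Rule 6).
L27 would need T39 (Rule 9), but T39 is never granted. T39 would need L27 and K31 (Rule 2), but L27 is never granted.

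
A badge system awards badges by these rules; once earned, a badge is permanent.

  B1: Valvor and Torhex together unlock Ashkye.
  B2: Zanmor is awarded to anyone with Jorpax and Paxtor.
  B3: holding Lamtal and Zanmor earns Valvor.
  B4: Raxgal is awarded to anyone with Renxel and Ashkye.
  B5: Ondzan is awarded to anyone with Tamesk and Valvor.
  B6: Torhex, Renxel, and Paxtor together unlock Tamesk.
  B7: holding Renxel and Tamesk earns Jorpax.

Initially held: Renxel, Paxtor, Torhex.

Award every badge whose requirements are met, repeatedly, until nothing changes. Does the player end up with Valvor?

Valvor would need Lamtal and Zanmor (B3), but Lamtal is never earned.

No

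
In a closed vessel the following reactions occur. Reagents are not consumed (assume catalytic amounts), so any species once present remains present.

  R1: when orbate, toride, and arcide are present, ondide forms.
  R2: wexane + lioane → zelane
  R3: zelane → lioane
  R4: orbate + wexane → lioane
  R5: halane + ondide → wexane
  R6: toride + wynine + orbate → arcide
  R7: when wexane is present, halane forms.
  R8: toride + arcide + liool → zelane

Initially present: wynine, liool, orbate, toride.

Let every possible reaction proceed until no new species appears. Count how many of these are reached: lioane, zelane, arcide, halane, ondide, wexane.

toride, wynine, and orbate present → arcide forms (R6).
orbate, toride, and arcide present → ondide forms (R1).
toride, arcide, and liool present → zelane forms (R8).
zelane present → lioane forms (R3).
lioane: reached.
zelane: reached.
arcide: reached.
halane would need wexane (R7), but wexane never forms.
ondide: reached.
wexane would need halane and ondide (R5), but halane never forms.
Reached: lioane, zelane, arcide, and ondide — 4 of the 6.

4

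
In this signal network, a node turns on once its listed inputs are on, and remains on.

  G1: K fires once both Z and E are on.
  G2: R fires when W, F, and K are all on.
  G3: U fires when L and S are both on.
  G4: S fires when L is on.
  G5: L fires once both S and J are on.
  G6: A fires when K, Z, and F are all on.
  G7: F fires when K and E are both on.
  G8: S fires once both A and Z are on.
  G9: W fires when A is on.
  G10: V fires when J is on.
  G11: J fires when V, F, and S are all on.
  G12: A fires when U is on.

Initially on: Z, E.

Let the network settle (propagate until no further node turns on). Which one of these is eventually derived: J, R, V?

Z and E are on, so K fires (G1).
G7: K and E on → F on.
K, Z, and F are on, so A fires (G6).
G9: A on → W on.
W, F, and K are on, so R fires (G2).
J would need V, F, and S (G11), but V never turns on. V would need J (G10), but J never turns on.

R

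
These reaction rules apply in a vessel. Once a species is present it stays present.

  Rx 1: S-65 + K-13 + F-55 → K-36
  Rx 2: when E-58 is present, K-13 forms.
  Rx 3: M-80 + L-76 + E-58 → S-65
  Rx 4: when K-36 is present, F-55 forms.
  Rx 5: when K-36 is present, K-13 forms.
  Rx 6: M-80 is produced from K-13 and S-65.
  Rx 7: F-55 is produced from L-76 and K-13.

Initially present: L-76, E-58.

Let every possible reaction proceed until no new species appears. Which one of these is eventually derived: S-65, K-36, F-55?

F-55

E-58 present → K-13 forms (Rx 2).
L-76 and K-13 present → F-55 forms (Rx 7).
K-36 would need S-65, K-13, and F-55 (Rx 1), but S-65 never forms. S-65 would need M-80, L-76, and E-58 (Rx 3), but M-80 never forms.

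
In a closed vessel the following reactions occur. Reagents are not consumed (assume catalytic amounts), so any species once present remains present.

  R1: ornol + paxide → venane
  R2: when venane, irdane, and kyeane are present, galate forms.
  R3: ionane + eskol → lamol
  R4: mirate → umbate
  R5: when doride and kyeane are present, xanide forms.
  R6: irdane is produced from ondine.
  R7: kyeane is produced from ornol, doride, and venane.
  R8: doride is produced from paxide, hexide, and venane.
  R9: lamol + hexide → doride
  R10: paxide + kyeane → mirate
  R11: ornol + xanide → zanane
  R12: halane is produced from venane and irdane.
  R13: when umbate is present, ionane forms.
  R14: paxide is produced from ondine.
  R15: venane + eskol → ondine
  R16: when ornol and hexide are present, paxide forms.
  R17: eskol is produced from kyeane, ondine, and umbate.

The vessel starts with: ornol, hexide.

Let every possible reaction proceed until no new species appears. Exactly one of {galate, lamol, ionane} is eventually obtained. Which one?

ionane

ornol and hexide present → paxide forms (R16).
ornol and paxide present → venane forms (R1).
paxide, hexide, and venane present → doride forms (R8).
ornol, doride, and venane present → kyeane forms (R7).
paxide and kyeane present → mirate forms (R10).
mirate present → umbate forms (R4).
umbate present → ionane forms (R13).
lamol would need ionane and eskol (R3), but eskol never forms. galate would need venane, irdane, and kyeane (R2), but irdane never forms.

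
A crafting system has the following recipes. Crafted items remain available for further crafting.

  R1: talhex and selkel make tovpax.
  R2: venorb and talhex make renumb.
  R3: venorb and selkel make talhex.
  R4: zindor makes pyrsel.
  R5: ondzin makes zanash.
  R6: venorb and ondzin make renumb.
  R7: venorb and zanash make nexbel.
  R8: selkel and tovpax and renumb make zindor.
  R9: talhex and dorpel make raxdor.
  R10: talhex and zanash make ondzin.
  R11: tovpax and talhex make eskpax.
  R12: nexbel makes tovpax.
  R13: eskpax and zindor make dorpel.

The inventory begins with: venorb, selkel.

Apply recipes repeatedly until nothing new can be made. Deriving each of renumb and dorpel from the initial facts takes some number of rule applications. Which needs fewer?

renumb

renumb: venorb and selkel → talhex (R3). Using R2, venorb and talhex make renumb. [2 rule applications]
dorpel: venorb and selkel → talhex (R3). Using R2, venorb and talhex make renumb. talhex and selkel → tovpax (R1). tovpax and talhex → eskpax (R11). Using R8, selkel, tovpax, and renumb make zindor. eskpax and zindor → dorpel (R13). [6 rule applications]
renumb needs fewer.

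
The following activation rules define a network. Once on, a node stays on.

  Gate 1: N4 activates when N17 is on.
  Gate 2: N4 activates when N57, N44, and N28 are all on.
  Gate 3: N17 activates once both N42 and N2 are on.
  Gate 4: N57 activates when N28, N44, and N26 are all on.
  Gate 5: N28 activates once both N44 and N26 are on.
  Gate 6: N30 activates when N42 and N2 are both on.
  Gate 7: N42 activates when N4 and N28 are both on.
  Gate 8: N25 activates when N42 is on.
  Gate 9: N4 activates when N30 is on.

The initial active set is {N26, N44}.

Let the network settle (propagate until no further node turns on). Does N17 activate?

N17 would need N42 and N2 (Gate 3), but N2 never turns on.

No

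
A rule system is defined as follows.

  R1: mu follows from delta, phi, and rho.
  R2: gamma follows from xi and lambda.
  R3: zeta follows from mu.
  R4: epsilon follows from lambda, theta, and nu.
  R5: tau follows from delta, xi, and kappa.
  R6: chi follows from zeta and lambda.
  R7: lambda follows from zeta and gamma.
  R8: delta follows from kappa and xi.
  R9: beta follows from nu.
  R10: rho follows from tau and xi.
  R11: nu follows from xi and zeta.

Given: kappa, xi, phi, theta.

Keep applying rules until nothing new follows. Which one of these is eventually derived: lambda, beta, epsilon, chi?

kappa and xi hold, so delta follows (R8).
From delta, xi, and kappa, R5 gives tau.
From tau and xi, R10 gives rho.
delta, phi, and rho hold, so mu follows (R1).
From mu, R3 gives zeta.
xi and zeta hold, so nu follows (R11).
From nu, R9 gives beta.
chi would need zeta and lambda (R6), but lambda is never established. lambda would need zeta and gamma (R7), but gamma is never established. epsilon would need lambda, theta, and nu (R4), but lambda is never established.

beta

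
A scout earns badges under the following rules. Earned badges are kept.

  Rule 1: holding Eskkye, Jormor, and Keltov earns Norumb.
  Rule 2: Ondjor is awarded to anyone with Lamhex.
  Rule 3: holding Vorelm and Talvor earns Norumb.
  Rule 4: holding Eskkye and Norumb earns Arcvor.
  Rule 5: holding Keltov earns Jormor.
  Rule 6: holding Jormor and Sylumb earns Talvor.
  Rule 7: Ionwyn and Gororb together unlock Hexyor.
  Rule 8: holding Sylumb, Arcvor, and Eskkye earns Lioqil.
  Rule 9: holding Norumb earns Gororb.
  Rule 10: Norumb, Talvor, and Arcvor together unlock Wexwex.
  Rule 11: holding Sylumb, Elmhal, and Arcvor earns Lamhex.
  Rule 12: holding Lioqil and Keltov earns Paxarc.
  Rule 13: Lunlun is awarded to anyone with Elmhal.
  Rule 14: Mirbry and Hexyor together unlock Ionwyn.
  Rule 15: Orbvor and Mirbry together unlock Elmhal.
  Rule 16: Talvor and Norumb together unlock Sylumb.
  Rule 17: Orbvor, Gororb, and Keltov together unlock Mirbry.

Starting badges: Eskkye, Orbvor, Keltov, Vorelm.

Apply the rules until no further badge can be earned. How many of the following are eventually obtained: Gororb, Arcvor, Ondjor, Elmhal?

With Keltov, Jormor is earned (Rule 5).
With Eskkye, Jormor, and Keltov, Norumb is earned (Rule 1).
With Norumb, Gororb is earned (Rule 9).
With Eskkye and Norumb, Arcvor is earned (Rule 4).
With Orbvor, Gororb, and Keltov, Mirbry is earned (Rule 17).
With Orbvor and Mirbry, Elmhal is earned (Rule 15).
Gororb: reached.
Arcvor: reached.
Ondjor would need Lamhex (Rule 2), but Lamhex is never earned.
Elmhal: reached.
Reached: Gororb, Arcvor, and Elmhal — 3 of the 4.

3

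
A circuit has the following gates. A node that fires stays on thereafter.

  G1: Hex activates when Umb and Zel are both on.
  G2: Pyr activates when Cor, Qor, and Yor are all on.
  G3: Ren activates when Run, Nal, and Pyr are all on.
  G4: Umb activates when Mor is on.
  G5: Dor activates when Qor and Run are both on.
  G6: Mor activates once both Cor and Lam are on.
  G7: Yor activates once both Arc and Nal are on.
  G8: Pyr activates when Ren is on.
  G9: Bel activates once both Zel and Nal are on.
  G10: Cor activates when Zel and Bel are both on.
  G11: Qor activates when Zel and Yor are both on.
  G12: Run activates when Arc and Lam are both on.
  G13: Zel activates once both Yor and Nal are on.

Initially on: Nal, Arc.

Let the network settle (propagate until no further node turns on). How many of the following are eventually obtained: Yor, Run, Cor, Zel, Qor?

Arc and Nal are on, so Yor activates (G7).
Yor and Nal are on, so Zel activates (G13).
Zel and Yor are on, so Qor activates (G11).
G9: Zel and Nal on → Bel on.
Zel and Bel are on, so Cor activates (G10).
Yor: reached.
Run would need Arc and Lam (G12), but Lam never turns on.
Cor: reached.
Zel: reached.
Qor: reached.
Reached: Yor, Cor, Zel, and Qor — 4 of the 5.

4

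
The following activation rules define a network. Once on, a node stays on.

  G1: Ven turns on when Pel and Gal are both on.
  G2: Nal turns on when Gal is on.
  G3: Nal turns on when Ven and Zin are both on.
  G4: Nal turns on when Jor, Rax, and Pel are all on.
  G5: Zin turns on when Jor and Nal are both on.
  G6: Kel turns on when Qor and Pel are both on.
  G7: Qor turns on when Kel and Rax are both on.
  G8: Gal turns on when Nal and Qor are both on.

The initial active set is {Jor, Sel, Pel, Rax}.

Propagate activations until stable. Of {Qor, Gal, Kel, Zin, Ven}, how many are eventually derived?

1

Jor, Rax, and Pel are on, so Nal turns on (G4).
G5: Jor and Nal on → Zin on.
Qor would need Kel and Rax (G7), but Kel never turns on.
Gal would need Nal and Qor (G8), but Qor never turns on.
Kel would need Qor and Pel (G6), but Qor never turns on.
Zin: reached.
Ven would need Pel and Gal (G1), but Gal never turns on.
Reached: Zin — 1 of the 5.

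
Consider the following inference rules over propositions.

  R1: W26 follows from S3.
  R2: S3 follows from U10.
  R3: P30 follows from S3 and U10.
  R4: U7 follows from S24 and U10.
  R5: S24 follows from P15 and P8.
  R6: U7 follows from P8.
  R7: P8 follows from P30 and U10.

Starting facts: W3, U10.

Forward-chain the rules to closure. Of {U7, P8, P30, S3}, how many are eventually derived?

From U10, R2 gives S3.
S3 and U10 hold, so P30 follows (R3).
P30 and U10 hold, so P8 follows (R7).
P8 holds, so U7 follows (R6).
U7: reached.
P8: reached.
P30: reached.
S3: reached.
All 4 are reached.

4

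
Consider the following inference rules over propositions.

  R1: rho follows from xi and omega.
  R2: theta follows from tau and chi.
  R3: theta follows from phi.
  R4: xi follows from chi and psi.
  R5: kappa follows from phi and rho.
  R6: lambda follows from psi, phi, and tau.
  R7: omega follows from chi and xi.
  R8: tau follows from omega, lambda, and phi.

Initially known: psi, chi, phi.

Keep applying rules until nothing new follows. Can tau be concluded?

No

tau would need omega, lambda, and phi (R8), but lambda is never established.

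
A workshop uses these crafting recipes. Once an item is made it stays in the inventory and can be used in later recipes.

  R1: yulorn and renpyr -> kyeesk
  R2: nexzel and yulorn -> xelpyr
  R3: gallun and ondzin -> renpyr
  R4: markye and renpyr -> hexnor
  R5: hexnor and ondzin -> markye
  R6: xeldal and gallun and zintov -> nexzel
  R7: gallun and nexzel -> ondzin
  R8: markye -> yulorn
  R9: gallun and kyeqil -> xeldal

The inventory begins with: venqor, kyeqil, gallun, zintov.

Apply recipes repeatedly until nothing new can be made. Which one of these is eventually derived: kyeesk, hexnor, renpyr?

renpyr

gallun and kyeqil -> xeldal (R9).
xeldal and gallun and zintov -> nexzel (R6).
Using R7, gallun and nexzel make ondzin.
gallun and ondzin -> renpyr (R3).
kyeesk would need yulorn and renpyr (R1), but yulorn is never obtained. hexnor would need markye and renpyr (R4), but markye is never obtained.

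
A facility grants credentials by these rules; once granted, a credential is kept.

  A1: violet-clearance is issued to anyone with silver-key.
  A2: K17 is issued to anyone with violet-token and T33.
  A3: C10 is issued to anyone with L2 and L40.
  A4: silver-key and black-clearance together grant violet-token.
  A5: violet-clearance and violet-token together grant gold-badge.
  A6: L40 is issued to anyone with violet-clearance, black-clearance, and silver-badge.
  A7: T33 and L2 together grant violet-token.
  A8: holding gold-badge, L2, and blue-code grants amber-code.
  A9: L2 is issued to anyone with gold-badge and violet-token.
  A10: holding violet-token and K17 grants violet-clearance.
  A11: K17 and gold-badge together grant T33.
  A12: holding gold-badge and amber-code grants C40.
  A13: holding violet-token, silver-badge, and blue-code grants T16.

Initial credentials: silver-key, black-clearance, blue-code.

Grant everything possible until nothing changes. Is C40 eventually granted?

Holding silver-key grants violet-clearance (A1).
Holding silver-key and black-clearance grants violet-token (A4).
Holding violet-clearance and violet-token grants gold-badge (A5).
Holding gold-badge and violet-token grants L2 (A9).
Holding gold-badge, L2, and blue-code grants amber-code (A8).
Holding gold-badge and amber-code grants C40 (A12).

Yes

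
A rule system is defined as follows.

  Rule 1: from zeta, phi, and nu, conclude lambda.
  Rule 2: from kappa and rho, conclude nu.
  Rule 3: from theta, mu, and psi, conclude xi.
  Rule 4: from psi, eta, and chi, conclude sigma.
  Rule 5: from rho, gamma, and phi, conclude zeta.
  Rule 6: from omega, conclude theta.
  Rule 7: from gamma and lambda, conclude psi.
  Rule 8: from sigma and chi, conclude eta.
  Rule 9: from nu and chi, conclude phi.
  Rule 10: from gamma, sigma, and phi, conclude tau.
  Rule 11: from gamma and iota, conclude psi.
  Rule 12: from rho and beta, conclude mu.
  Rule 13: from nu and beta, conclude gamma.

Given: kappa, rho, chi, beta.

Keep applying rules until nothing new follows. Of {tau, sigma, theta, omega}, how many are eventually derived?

tau would need gamma, sigma, and phi (Rule 10), but sigma is never established.
sigma would need psi, eta, and chi (Rule 4), but eta is never established.
theta would need omega (Rule 6), but omega is never established.
No rule produces omega, and it is not given.
None of the 4 are reached.

0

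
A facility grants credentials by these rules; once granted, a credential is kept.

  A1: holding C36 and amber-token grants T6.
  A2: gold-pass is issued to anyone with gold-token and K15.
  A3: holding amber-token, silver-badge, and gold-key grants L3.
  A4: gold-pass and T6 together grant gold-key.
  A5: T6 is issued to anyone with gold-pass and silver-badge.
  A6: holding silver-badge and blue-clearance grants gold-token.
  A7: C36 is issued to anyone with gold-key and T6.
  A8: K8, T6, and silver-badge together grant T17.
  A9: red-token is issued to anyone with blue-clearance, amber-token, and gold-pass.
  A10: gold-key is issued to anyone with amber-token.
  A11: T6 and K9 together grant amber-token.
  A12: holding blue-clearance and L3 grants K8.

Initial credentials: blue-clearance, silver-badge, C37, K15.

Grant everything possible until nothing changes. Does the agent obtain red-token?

No

red-token would need blue-clearance, amber-token, and gold-pass (A9), but amber-token is never granted.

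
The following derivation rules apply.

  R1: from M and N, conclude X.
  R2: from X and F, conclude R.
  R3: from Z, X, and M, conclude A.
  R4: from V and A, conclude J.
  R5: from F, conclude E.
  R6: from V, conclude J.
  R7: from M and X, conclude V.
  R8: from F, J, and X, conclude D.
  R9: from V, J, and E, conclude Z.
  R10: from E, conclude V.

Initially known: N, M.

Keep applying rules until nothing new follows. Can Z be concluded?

No

Z would need V, J, and E (R9), but E is never established.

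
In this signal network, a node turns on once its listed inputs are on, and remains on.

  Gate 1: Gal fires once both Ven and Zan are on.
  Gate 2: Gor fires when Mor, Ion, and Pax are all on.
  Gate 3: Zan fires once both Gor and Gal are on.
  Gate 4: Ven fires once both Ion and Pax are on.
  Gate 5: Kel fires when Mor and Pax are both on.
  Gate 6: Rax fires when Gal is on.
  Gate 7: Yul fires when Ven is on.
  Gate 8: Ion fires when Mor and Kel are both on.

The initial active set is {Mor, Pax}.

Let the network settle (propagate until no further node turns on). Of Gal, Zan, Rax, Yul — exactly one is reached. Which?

Yul

Mor and Pax are on, so Kel fires (Gate 5).
Mor and Kel are on, so Ion fires (Gate 8).
Ion and Pax are on, so Ven fires (Gate 4).
Gate 7: Ven on → Yul on.
Rax would need Gal (Gate 6), but Gal never turns on. Zan would need Gor and Gal (Gate 3), but Gal never turns on. Gal would need Ven and Zan (Gate 1), but Zan never turns on.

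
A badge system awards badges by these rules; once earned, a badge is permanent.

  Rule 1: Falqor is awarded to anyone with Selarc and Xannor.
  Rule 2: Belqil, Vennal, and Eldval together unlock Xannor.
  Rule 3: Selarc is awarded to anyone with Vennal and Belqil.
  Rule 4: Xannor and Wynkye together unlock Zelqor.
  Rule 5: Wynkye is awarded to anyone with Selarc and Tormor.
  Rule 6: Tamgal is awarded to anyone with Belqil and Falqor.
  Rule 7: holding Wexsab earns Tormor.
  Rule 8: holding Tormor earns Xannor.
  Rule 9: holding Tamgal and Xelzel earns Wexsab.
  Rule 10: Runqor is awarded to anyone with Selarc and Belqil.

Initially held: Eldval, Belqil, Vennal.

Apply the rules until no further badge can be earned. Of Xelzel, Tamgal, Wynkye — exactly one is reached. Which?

Tamgal

With Belqil, Vennal, and Eldval, Xannor is earned (Rule 2).
With Vennal and Belqil, Selarc is earned (Rule 3).
With Selarc and Xannor, Falqor is earned (Rule 1).
With Belqil and Falqor, Tamgal is earned (Rule 6).
Wynkye would need Selarc and Tormor (Rule 5), but Tormor is never earned. No rule produces Xelzel, and it is not given.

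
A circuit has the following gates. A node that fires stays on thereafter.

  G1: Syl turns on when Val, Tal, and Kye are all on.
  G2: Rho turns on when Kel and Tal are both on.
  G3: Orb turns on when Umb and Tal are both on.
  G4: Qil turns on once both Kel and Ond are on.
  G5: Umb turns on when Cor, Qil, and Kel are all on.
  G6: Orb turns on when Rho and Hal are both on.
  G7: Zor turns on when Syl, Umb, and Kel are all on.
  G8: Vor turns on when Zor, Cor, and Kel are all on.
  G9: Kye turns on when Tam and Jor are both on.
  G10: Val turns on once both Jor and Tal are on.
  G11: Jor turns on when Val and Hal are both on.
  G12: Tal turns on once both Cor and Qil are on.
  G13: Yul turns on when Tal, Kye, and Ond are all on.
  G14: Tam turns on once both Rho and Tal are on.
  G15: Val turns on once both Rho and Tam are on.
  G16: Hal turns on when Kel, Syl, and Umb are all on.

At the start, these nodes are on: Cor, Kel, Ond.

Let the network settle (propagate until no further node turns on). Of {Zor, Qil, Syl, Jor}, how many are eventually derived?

1

Kel and Ond are on, so Qil turns on (G4).
Zor would need Syl, Umb, and Kel (G7), but Syl never turns on.
Qil: reached.
Syl would need Val, Tal, and Kye (G1), but Kye never turns on.
Jor would need Val and Hal (G11), but Hal never turns on.
Reached: Qil — 1 of the 4.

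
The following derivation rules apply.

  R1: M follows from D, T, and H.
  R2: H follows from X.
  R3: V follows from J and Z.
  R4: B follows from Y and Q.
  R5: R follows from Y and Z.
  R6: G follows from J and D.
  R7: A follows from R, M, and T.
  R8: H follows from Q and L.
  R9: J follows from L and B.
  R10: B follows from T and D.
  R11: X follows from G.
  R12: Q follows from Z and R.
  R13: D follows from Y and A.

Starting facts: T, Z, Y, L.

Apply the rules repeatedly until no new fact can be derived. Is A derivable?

A would need R, M, and T (R7), but M is never established.

No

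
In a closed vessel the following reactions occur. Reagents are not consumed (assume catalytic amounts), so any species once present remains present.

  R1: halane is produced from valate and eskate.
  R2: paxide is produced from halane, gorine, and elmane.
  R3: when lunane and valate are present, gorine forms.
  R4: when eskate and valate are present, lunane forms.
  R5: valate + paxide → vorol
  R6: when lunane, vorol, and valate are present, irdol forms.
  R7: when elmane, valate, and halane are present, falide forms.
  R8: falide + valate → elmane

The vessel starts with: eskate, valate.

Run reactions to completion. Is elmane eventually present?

No

elmane would need falide and valate (R8), but falide never forms.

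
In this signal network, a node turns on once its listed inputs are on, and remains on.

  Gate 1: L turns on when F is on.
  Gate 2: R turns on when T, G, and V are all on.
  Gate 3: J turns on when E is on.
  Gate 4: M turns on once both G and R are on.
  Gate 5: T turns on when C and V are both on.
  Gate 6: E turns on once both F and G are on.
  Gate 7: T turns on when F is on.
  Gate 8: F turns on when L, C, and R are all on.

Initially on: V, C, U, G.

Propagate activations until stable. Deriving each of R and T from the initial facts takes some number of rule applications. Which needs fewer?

T: C and V are on, so T turns on (Gate 5). [1 rule application]
R: C and V are on, so T turns on (Gate 5). Gate 2: T, G, and V on → R on. [2 rule applications]
T needs fewer.

T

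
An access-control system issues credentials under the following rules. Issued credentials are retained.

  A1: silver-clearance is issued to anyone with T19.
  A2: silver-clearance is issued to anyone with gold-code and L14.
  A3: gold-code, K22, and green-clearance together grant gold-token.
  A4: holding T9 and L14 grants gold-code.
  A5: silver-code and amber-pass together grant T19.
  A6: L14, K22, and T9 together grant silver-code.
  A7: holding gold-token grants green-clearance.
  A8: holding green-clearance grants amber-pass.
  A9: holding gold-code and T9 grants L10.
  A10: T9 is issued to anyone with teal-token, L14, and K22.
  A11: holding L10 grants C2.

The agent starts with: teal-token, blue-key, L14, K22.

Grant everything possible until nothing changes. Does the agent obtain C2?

Yes

Holding teal-token, L14, and K22 grants T9 (A10).
Holding T9 and L14 grants gold-code (A4).
Holding gold-code and T9 grants L10 (A9).
Holding L10 grants C2 (A11).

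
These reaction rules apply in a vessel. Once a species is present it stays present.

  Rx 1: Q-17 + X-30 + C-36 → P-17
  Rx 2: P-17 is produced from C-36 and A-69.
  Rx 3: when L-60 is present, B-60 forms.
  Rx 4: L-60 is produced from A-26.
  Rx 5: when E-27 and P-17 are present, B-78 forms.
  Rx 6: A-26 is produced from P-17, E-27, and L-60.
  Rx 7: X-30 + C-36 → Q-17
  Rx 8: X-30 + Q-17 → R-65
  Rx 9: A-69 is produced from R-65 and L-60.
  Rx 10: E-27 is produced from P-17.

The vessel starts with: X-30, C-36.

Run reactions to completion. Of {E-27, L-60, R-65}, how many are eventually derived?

X-30 and C-36 present → Q-17 forms (Rx 7).
X-30 and Q-17 present → R-65 forms (Rx 8).
Q-17, X-30, and C-36 present → P-17 forms (Rx 1).
P-17 present → E-27 forms (Rx 10).
E-27: reached.
L-60 would need A-26 (Rx 4), but A-26 never forms.
R-65: reached.
Reached: E-27 and R-65 — 2 of the 3.

2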